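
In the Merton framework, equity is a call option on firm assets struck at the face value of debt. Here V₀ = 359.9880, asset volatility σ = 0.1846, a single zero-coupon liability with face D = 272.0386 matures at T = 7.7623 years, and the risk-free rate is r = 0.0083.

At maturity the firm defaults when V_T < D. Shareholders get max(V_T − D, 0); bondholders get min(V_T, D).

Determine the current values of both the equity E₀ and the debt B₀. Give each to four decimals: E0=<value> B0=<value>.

E0=127.9197 B0=232.0683

d₁ = [ln(V₀/D) + (r + σ²/2)T] / (σ√T)
   = [ln(359.9880/272.0386) + (0.0083 + 0.5·0.1846²)·7.7623] / (0.1846·√7.7623)
   = [0.280127 + 0.196686] / 0.514312 = 0.927087
d₂ = d₁ − σ√T = 0.927087 − 0.514312 = 0.412775
N(d₁) = 0.823059,  N(d₂) = 0.660114,  e^(−rT) = 0.937604
E₀ = V₀·N(d₁) − D·e^(−rT)·N(d₂)
   = 359.9880·0.823059 − 272.0386·0.937604·0.660114 = 127.919719
B₀ = V₀ − E₀ = 359.9880 − 127.919719 = 232.068281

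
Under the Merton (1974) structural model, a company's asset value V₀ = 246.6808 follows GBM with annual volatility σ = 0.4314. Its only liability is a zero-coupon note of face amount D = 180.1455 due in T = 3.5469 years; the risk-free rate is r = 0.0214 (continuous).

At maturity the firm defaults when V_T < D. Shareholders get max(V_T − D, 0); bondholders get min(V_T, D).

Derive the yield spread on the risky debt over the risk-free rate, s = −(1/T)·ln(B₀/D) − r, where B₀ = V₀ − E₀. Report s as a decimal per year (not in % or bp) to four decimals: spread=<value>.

spread=0.0605

d₁ = [ln(V₀/D) + (r + σ²/2)T] / (σ√T)
   = [ln(246.6808/180.1455) + (0.0214 + 0.5·0.4314²)·3.5469] / (0.4314·√3.5469)
   = [0.314330 + 0.405953] / 0.812465 = 0.886541
d₂ = d₁ − σ√T = 0.886541 − 0.812465 = 0.074076
N(d₁) = 0.812337,  N(d₂) = 0.529525,  e^(−rT) = 0.926906
E₀ = V₀·N(d₁) − D·e^(−rT)·N(d₂)
   = 246.6808·0.812337 − 180.1455·0.926906·0.529525 = 111.968970
B₀ = V₀ − E₀ = 246.6808 − 111.968970 = 134.711830
spread = −(1/T)·ln(B₀/D) − r = −(1/3.5469)·ln(134.711830/180.1455) − 0.0214 = 0.06053830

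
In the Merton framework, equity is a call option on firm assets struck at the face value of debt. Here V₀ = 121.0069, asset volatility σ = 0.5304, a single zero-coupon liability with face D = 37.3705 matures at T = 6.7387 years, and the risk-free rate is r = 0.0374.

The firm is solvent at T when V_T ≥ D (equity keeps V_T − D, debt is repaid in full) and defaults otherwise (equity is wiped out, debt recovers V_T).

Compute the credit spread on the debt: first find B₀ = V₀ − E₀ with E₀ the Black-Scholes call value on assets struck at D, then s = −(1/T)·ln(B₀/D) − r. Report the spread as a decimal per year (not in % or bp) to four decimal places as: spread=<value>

spread=0.0309

d₁ = [ln(V₀/D) + (r + σ²/2)T] / (σ√T)
   = [ln(121.0069/37.3705) + (0.0374 + 0.5·0.5304²)·6.7387] / (0.5304·√6.7387)
   = [1.174966 + 1.199907] / 1.376866 = 1.724840
d₂ = d₁ − σ√T = 1.724840 − 1.376866 = 0.347974
N(d₁) = 0.957722,  N(d₂) = 0.636070,  e^(−rT) = 0.777223
E₀ = V₀·N(d₁) − D·e^(−rT)·N(d₂)
   = 121.0069·0.957722 − 37.3705·0.777223·0.636070 = 97.416145
B₀ = V₀ − E₀ = 121.0069 − 97.416145 = 23.590755
spread = −(1/T)·ln(B₀/D) − r = −(1/6.7387)·ln(23.590755/37.3705) − 0.0374 = 0.03086639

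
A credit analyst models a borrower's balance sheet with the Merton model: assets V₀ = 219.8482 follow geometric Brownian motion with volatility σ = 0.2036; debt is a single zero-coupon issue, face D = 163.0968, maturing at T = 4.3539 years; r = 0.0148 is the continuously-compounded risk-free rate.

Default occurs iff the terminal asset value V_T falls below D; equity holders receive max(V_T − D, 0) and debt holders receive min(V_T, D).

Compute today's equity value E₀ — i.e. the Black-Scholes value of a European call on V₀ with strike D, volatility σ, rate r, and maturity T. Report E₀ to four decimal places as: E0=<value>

d₁ = [ln(V₀/D) + (r + σ²/2)T] / (σ√T)
   = [ln(219.8482/163.0968) + (0.0148 + 0.5·0.2036²)·4.3539] / (0.2036·√4.3539)
   = [0.298593 + 0.154679] / 0.424832 = 1.066945
d₂ = d₁ − σ√T = 1.066945 − 0.424832 = 0.642113
N(d₁) = 0.857002,  N(d₂) = 0.739600,  e^(−rT) = 0.937595
E₀ = V₀·N(d₁) − D·e^(−rT)·N(d₂)
   = 219.8482·0.857002 − 163.0968·0.937595·0.739600 = 75.311605

E0=75.3116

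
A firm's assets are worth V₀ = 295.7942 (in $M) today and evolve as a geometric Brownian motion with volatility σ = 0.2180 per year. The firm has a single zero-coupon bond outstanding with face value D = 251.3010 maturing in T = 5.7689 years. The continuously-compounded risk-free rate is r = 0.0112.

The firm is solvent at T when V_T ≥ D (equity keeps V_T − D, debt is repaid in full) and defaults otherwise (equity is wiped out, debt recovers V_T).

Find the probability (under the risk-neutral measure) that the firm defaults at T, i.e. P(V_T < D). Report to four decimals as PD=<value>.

d₁ = [ln(V₀/D) + (r + σ²/2)T] / (σ√T)
   = [ln(295.7942/251.3010) + (0.0112 + 0.5·0.2180²)·5.7689] / (0.2180·√5.7689)
   = [0.163013 + 0.201692] / 0.523604 = 0.696528
d₂ = d₁ − σ√T = 0.696528 − 0.523604 = 0.172924
risk-neutral PD = N(−d₂) = N(-0.172924) = 0.431356

PD=0.4314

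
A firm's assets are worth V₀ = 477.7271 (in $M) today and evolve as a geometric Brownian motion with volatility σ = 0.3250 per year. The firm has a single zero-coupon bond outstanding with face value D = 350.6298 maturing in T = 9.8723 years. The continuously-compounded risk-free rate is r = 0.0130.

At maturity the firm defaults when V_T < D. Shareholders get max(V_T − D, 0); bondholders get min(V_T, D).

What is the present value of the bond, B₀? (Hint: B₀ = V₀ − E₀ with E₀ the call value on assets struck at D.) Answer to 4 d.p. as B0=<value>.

d₁ = [ln(V₀/D) + (r + σ²/2)T] / (σ√T)
   = [ln(477.7271/350.6298) + (0.0130 + 0.5·0.3250²)·9.8723] / (0.3250·√9.8723)
   = [0.309309 + 0.649721] / 1.021157 = 0.939160
d₂ = d₁ − σ√T = 0.939160 − 1.021157 = -0.081997
N(d₁) = 0.826176,  N(d₂) = 0.467324,  e^(−rT) = 0.879554
E₀ = V₀·N(d₁) − D·e^(−rT)·N(d₂)
   = 477.7271·0.826176 − 350.6298·0.879554·0.467324 = 250.564581
B₀ = V₀ − E₀ = 477.7271 − 250.564581 = 227.162519

B0=227.1625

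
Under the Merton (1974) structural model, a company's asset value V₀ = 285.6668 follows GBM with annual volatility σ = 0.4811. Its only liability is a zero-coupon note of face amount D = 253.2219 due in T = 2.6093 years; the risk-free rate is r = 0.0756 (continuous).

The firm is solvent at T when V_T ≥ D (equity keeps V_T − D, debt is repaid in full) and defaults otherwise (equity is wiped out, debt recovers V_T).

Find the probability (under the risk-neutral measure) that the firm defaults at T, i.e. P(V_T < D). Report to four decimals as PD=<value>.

PD=0.4919

d₁ = [ln(V₀/D) + (r + σ²/2)T] / (σ√T)
   = [ln(285.6668/253.2219) + (0.0756 + 0.5·0.4811²)·2.6093] / (0.4811·√2.6093)
   = [0.120560 + 0.499234] / 0.777137 = 0.797535
d₂ = d₁ − σ√T = 0.797535 − 0.777137 = 0.020398
risk-neutral PD = N(−d₂) = N(-0.020398) = 0.491863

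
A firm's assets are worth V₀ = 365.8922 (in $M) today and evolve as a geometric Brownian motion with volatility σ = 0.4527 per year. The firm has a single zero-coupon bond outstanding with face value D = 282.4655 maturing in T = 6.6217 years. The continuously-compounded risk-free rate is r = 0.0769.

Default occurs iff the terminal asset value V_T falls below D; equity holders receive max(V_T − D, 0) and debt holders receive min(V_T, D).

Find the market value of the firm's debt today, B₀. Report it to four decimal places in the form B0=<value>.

B0=129.2855

d₁ = [ln(V₀/D) + (r + σ²/2)T] / (σ√T)
   = [ln(365.8922/282.4655) + (0.0769 + 0.5·0.4527²)·6.6217] / (0.4527·√6.6217)
   = [0.258782 + 1.187725] / 1.164918 = 1.241725
d₂ = d₁ − σ√T = 1.241725 − 1.164918 = 0.076808
N(d₁) = 0.892831,  N(d₂) = 0.530612,  e^(−rT) = 0.600971
E₀ = V₀·N(d₁) − D·e^(−rT)·N(d₂)
   = 365.8922·0.892831 − 282.4655·0.600971·0.530612 = 236.606691
B₀ = V₀ − E₀ = 365.8922 − 236.606691 = 129.285509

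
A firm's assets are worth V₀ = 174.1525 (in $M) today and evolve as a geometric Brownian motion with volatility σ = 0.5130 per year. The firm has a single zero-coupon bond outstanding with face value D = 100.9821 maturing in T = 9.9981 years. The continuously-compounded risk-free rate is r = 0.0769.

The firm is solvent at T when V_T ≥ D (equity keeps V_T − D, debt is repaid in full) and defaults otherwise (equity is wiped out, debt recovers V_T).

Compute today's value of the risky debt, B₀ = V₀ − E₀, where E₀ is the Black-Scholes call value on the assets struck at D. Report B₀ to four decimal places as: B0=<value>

d₁ = [ln(V₀/D) + (r + σ²/2)T] / (σ√T)
   = [ln(174.1525/100.9821) + (0.0769 + 0.5·0.5130²)·9.9981] / (0.5130·√9.9981)
   = [0.544988 + 2.084449] / 1.622094 = 1.621014
d₂ = d₁ − σ√T = 1.621014 − 1.622094 = -0.001081
N(d₁) = 0.947493,  N(d₂) = 0.499569,  e^(−rT) = 0.463544
E₀ = V₀·N(d₁) − D·e^(−rT)·N(d₂)
   = 174.1525·0.947493 − 100.9821·0.463544·0.499569 = 141.623568
B₀ = V₀ − E₀ = 174.1525 − 141.623568 = 32.528932

B0=32.5289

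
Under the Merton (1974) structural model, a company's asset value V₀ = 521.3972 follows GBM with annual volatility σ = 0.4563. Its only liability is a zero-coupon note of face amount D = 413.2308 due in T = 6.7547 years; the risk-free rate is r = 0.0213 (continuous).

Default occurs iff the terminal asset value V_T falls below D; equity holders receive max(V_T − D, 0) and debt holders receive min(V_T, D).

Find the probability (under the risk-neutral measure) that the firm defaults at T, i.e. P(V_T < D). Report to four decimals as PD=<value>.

d₁ = [ln(V₀/D) + (r + σ²/2)T] / (σ√T)
   = [ln(521.3972/413.2308) + (0.0213 + 0.5·0.4563²)·6.7547] / (0.4563·√6.7547)
   = [0.232506 + 0.847072] / 1.185915 = 0.910333
d₂ = d₁ − σ√T = 0.910333 − 1.185915 = -0.275581
risk-neutral PD = N(−d₂) = N(0.275581) = 0.608565

PD=0.6086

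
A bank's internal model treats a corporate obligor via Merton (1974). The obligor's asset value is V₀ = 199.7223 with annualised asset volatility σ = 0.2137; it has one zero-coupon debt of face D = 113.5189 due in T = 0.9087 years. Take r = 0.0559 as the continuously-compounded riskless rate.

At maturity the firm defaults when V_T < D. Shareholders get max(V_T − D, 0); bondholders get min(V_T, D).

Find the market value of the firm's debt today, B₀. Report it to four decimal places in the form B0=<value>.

d₁ = [ln(V₀/D) + (r + σ²/2)T] / (σ√T)
   = [ln(199.7223/113.5189) + (0.0559 + 0.5·0.2137²)·0.9087] / (0.2137·√0.9087)
   = [0.564959 + 0.071545] / 0.203711 = 3.124542
d₂ = d₁ − σ√T = 3.124542 − 0.203711 = 2.920831
N(d₁) = 0.999110,  N(d₂) = 0.998255,  e^(−rT) = 0.950472
E₀ = V₀·N(d₁) − D·e^(−rT)·N(d₂)
   = 199.7223·0.999110 − 113.5189·0.950472·0.998255 = 91.836236
B₀ = V₀ − E₀ = 199.7223 − 91.836236 = 107.886064

B0=107.8861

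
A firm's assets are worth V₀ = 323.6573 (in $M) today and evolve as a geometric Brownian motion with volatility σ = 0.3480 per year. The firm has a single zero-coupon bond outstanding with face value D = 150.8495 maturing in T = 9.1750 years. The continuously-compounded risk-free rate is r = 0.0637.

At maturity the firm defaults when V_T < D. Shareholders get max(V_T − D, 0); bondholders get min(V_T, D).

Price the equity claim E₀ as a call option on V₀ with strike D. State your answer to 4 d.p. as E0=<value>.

d₁ = [ln(V₀/D) + (r + σ²/2)T] / (σ√T)
   = [ln(323.6573/150.8495) + (0.0637 + 0.5·0.3480²)·9.1750] / (0.3480·√9.1750)
   = [0.763403 + 1.140012] / 1.054101 = 1.805723
d₂ = d₁ − σ√T = 1.805723 − 1.054101 = 0.751622
N(d₁) = 0.964519,  N(d₂) = 0.773861,  e^(−rT) = 0.557414
E₀ = V₀·N(d₁) − D·e^(−rT)·N(d₂)
   = 323.6573·0.964519 − 150.8495·0.557414·0.773861 = 247.103143

E0=247.1031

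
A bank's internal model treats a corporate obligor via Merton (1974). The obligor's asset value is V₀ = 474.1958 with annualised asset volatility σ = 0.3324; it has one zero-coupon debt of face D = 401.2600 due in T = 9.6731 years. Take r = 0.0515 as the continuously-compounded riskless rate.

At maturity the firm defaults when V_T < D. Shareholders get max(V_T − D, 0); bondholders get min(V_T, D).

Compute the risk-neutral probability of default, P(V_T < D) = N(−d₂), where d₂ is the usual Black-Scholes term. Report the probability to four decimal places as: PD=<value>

PD=0.4497

d₁ = [ln(V₀/D) + (r + σ²/2)T] / (σ√T)
   = [ln(474.1958/401.2600) + (0.0515 + 0.5·0.3324²)·9.6731] / (0.3324·√9.6731)
   = [0.167011 + 1.032554] / 1.033817 = 1.160325
d₂ = d₁ − σ√T = 1.160325 − 1.033817 = 0.126508
risk-neutral PD = N(−d₂) = N(-0.126508) = 0.449665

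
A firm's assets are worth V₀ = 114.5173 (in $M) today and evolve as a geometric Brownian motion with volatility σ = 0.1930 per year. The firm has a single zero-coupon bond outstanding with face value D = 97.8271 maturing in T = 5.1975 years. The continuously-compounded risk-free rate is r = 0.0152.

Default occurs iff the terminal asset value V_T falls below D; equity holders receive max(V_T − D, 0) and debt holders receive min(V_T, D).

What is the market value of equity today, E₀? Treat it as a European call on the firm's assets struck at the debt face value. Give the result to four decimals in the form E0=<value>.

d₁ = [ln(V₀/D) + (r + σ²/2)T] / (σ√T)
   = [ln(114.5173/97.8271) + (0.0152 + 0.5·0.1930²)·5.1975] / (0.1930·√5.1975)
   = [0.157524 + 0.175803] / 0.440002 = 0.757558
d₂ = d₁ − σ√T = 0.757558 − 0.440002 = 0.317556
N(d₁) = 0.775642,  N(d₂) = 0.624589,  e^(−rT) = 0.924038
E₀ = V₀·N(d₁) − D·e^(−rT)·N(d₂)
   = 114.5173·0.775642 − 97.8271·0.924038·0.624589 = 32.364109

E0=32.3641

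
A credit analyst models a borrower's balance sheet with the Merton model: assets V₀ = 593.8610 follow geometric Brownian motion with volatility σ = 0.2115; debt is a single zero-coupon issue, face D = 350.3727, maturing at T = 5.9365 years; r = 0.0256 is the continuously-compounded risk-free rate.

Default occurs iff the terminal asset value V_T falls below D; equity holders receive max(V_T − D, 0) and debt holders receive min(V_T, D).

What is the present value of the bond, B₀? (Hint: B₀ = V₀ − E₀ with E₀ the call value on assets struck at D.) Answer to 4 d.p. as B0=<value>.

B0=291.6626

d₁ = [ln(V₀/D) + (r + σ²/2)T] / (σ√T)
   = [ln(593.8610/350.3727) + (0.0256 + 0.5·0.2115²)·5.9365] / (0.2115·√5.9365)
   = [0.527648 + 0.284751] / 0.515318 = 1.576499
d₂ = d₁ − σ√T = 1.576499 − 0.515318 = 1.061180
N(d₁) = 0.942545,  N(d₂) = 0.855696,  e^(−rT) = 0.859010
E₀ = V₀·N(d₁) − D·e^(−rT)·N(d₂)
   = 593.8610·0.942545 − 350.3727·0.859010·0.855696 = 302.198403
B₀ = V₀ − E₀ = 593.8610 − 302.198403 = 291.662597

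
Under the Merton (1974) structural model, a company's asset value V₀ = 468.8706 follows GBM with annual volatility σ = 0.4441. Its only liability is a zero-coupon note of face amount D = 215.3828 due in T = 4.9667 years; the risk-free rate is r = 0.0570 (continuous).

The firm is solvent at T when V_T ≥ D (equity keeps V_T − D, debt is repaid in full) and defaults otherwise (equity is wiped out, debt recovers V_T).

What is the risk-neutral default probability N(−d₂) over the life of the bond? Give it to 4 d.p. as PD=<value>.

d₁ = [ln(V₀/D) + (r + σ²/2)T] / (σ√T)
   = [ln(468.8706/215.3828) + (0.0570 + 0.5·0.4441²)·4.9667] / (0.4441·√4.9667)
   = [0.777910 + 0.772880] / 0.989725 = 1.566889
d₂ = d₁ − σ√T = 1.566889 − 0.989725 = 0.577164
risk-neutral PD = N(−d₂) = N(-0.577164) = 0.281914

PD=0.2819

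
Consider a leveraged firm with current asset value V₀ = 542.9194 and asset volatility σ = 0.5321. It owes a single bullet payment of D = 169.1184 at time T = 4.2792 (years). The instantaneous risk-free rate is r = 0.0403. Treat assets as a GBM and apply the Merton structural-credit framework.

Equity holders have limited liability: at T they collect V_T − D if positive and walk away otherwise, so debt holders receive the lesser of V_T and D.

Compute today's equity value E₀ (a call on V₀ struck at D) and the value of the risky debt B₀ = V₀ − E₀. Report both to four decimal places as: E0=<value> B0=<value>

d₁ = [ln(V₀/D) + (r + σ²/2)T] / (σ√T)
   = [ln(542.9194/169.1184) + (0.0403 + 0.5·0.5321²)·4.2792] / (0.5321·√4.2792)
   = [1.166362 + 0.778238] / 1.100714 = 1.766671
d₂ = d₁ − σ√T = 1.766671 − 1.100714 = 0.665957
N(d₁) = 0.961358,  N(d₂) = 0.747281,  e^(−rT) = 0.841599
E₀ = V₀·N(d₁) − D·e^(−rT)·N(d₂)
   = 542.9194·0.961358 − 169.1184·0.841599·0.747281 = 415.579738
B₀ = V₀ − E₀ = 542.9194 − 415.579738 = 127.339662

E0=415.5797 B0=127.3397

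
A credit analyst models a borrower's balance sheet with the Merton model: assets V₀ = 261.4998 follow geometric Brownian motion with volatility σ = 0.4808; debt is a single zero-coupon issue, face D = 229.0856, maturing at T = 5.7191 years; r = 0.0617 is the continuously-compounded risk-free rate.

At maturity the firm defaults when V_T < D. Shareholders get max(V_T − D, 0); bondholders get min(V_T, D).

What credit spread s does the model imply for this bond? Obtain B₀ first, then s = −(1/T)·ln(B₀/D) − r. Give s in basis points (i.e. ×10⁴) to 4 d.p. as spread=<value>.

d₁ = [ln(V₀/D) + (r + σ²/2)T] / (σ√T)
   = [ln(261.4998/229.0856) + (0.0617 + 0.5·0.4808²)·5.7191] / (0.4808·√5.7191)
   = [0.132338 + 1.013907] / 1.149816 = 0.996894
d₂ = d₁ − σ√T = 0.996894 − 1.149816 = -0.152922
N(d₁) = 0.840592,  N(d₂) = 0.439230,  e^(−rT) = 0.702670
E₀ = V₀·N(d₁) − D·e^(−rT)·N(d₂)
   = 261.4998·0.840592 − 229.0856·0.702670·0.439230 = 149.111147
B₀ = V₀ − E₀ = 261.4998 − 149.111147 = 112.388653
spread = −(1/T)·ln(B₀/D) − r = −(1/5.7191)·ln(112.388653/229.0856) − 0.0617 = 0.06281833
in basis points: 0.06281833 × 10⁴ = 628.1833 bp

spread=628.1833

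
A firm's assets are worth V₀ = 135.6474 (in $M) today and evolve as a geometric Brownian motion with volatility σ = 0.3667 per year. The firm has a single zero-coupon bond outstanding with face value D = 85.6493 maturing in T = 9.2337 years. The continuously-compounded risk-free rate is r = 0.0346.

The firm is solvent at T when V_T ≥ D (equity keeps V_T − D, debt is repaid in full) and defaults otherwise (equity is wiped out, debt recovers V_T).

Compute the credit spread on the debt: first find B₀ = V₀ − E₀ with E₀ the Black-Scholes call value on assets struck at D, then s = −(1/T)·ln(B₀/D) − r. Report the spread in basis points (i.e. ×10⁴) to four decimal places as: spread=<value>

spread=263.1659

d₁ = [ln(V₀/D) + (r + σ²/2)T] / (σ√T)
   = [ln(135.6474/85.6493) + (0.0346 + 0.5·0.3667²)·9.2337] / (0.3667·√9.2337)
   = [0.459798 + 0.940309] / 1.114291 = 1.256499
d₂ = d₁ − σ√T = 1.256499 − 1.114291 = 0.142208
N(d₁) = 0.895533,  N(d₂) = 0.556542,  e^(−rT) = 0.726522
E₀ = V₀·N(d₁) − D·e^(−rT)·N(d₂)
   = 135.6474·0.895533 − 85.6493·0.726522·0.556542 = 86.845194
B₀ = V₀ − E₀ = 135.6474 − 86.845194 = 48.802206
spread = −(1/T)·ln(B₀/D) − r = −(1/9.2337)·ln(48.802206/85.6493) − 0.0346 = 0.02631659
in basis points: 0.02631659 × 10⁴ = 263.1659 bp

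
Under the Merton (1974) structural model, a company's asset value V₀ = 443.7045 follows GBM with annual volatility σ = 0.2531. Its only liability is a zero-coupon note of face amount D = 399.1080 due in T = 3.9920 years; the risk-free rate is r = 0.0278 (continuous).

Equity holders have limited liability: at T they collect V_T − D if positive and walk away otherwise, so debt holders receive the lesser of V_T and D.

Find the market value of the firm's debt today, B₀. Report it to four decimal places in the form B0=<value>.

d₁ = [ln(V₀/D) + (r + σ²/2)T] / (σ√T)
   = [ln(443.7045/399.1080) + (0.0278 + 0.5·0.2531²)·3.9920] / (0.2531·√3.9920)
   = [0.105927 + 0.238841] / 0.505694 = 0.681771
d₂ = d₁ − σ√T = 0.681771 − 0.505694 = 0.176078
N(d₁) = 0.752308,  N(d₂) = 0.569884,  e^(−rT) = 0.894959
E₀ = V₀·N(d₁) − D·e^(−rT)·N(d₂)
   = 443.7045·0.752308 − 399.1080·0.894959·0.569884 = 130.248554
B₀ = V₀ − E₀ = 443.7045 − 130.248554 = 313.455946

B0=313.4559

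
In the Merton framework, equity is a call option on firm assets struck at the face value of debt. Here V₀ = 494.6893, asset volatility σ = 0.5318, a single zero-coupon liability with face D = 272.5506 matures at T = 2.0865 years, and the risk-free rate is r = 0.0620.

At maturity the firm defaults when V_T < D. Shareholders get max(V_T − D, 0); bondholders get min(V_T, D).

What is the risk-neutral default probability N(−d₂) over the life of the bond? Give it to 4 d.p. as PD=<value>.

d₁ = [ln(V₀/D) + (r + σ²/2)T] / (σ√T)
   = [ln(494.6893/272.5506) + (0.0620 + 0.5·0.5318²)·2.0865] / (0.5318·√2.0865)
   = [0.596106 + 0.424406] / 0.768170 = 1.328496
d₂ = d₁ − σ√T = 1.328496 − 0.768170 = 0.560326
risk-neutral PD = N(−d₂) = N(-0.560326) = 0.287629

PD=0.2876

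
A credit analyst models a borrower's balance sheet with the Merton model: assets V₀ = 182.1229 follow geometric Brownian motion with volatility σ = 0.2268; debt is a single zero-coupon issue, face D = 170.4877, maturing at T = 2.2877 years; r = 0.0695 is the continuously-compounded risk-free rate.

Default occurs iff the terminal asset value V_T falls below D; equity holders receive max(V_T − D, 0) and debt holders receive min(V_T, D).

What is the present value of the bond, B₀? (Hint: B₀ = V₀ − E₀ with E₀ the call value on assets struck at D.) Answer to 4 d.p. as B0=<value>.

d₁ = [ln(V₀/D) + (r + σ²/2)T] / (σ√T)
   = [ln(182.1229/170.4877) + (0.0695 + 0.5·0.2268²)·2.2877] / (0.2268·√2.2877)
   = [0.066019 + 0.217833] / 0.343038 = 0.827463
d₂ = d₁ − σ√T = 0.827463 − 0.343038 = 0.484424
N(d₁) = 0.796013,  N(d₂) = 0.685958,  e^(−rT) = 0.853000
E₀ = V₀·N(d₁) − D·e^(−rT)·N(d₂)
   = 182.1229·0.796013 − 170.4877·0.853000·0.685958 = 45.215977
B₀ = V₀ − E₀ = 182.1229 − 45.215977 = 136.906923

B0=136.9069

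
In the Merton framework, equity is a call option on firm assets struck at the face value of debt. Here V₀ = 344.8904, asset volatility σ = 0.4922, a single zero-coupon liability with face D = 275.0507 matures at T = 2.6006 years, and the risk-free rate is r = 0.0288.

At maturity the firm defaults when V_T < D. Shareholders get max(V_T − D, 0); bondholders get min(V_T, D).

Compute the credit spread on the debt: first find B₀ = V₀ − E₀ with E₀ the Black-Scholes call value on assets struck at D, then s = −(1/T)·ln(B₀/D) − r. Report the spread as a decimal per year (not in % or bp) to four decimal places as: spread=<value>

spread=0.0913

d₁ = [ln(V₀/D) + (r + σ²/2)T] / (σ√T)
   = [ln(344.8904/275.0507) + (0.0288 + 0.5·0.4922²)·2.6006] / (0.4922·√2.6006)
   = [0.226271 + 0.389909] / 0.793740 = 0.776300
d₂ = d₁ − σ√T = 0.776300 − 0.793740 = -0.017441
N(d₁) = 0.781214,  N(d₂) = 0.493043,  e^(−rT) = 0.927839
E₀ = V₀·N(d₁) − D·e^(−rT)·N(d₂)
   = 344.8904·0.781214 − 275.0507·0.927839·0.493043 = 143.607396
B₀ = V₀ − E₀ = 344.8904 − 143.607396 = 201.283004
spread = −(1/T)·ln(B₀/D) − r = −(1/2.6006)·ln(201.283004/275.0507) − 0.0288 = 0.09126596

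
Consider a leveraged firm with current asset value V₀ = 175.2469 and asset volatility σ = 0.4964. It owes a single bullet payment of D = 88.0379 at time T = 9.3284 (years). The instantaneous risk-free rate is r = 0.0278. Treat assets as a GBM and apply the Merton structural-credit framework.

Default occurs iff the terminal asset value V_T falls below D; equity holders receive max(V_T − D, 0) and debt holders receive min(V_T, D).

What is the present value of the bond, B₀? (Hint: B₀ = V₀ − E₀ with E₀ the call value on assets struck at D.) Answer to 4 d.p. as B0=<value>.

d₁ = [ln(V₀/D) + (r + σ²/2)T] / (σ√T)
   = [ln(175.2469/88.0379) + (0.0278 + 0.5·0.4964²)·9.3284] / (0.4964·√9.3284)
   = [0.688428 + 1.408649] / 1.516126 = 1.383181
d₂ = d₁ − σ√T = 1.383181 − 1.516126 = -0.132945
N(d₁) = 0.916695,  N(d₂) = 0.447118,  e^(−rT) = 0.771569
E₀ = V₀·N(d₁) − D·e^(−rT)·N(d₂)
   = 175.2469·0.916695 − 88.0379·0.771569·0.447118 = 130.276473
B₀ = V₀ − E₀ = 175.2469 − 130.276473 = 44.970427

B0=44.9704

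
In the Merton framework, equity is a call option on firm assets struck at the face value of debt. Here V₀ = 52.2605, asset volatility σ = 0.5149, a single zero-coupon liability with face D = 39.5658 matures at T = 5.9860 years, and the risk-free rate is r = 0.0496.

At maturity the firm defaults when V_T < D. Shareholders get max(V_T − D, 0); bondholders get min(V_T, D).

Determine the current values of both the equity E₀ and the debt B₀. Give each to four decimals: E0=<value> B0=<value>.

E0=32.3370 B0=19.9235

d₁ = [ln(V₀/D) + (r + σ²/2)T] / (σ√T)
   = [ln(52.2605/39.5658) + (0.0496 + 0.5·0.5149²)·5.9860] / (0.5149·√5.9860)
   = [0.278276 + 1.090416] / 1.259770 = 1.086461
d₂ = d₁ − σ√T = 1.086461 − 1.259770 = -0.173309
N(d₁) = 0.861363,  N(d₂) = 0.431204,  e^(−rT) = 0.743114
E₀ = V₀·N(d₁) − D·e^(−rT)·N(d₂)
   = 52.2605·0.861363 − 39.5658·0.743114·0.431204 = 32.337005
B₀ = V₀ − E₀ = 52.2605 − 32.337005 = 19.923495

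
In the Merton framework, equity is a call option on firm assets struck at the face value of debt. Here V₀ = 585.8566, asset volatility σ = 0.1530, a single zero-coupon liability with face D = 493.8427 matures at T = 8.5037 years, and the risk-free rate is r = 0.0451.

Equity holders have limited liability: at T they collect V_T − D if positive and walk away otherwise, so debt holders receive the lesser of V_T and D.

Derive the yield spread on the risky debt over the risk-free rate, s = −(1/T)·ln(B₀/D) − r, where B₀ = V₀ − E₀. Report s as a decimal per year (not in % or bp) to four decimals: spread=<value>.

d₁ = [ln(V₀/D) + (r + σ²/2)T] / (σ√T)
   = [ln(585.8566/493.8427) + (0.0451 + 0.5·0.1530²)·8.5037] / (0.1530·√8.5037)
   = [0.170858 + 0.483048] / 0.446165 = 1.465616
d₂ = d₁ − σ√T = 1.465616 − 0.446165 = 1.019451
N(d₁) = 0.928624,  N(d₂) = 0.846006,  e^(−rT) = 0.681461
E₀ = V₀·N(d₁) − D·e^(−rT)·N(d₂)
   = 585.8566·0.928624 − 493.8427·0.681461·0.846006 = 259.330305
B₀ = V₀ − E₀ = 585.8566 − 259.330305 = 326.526295
spread = −(1/T)·ln(B₀/D) − r = −(1/8.5037)·ln(326.526295/493.8427) − 0.0451 = 0.00355018

spread=0.0036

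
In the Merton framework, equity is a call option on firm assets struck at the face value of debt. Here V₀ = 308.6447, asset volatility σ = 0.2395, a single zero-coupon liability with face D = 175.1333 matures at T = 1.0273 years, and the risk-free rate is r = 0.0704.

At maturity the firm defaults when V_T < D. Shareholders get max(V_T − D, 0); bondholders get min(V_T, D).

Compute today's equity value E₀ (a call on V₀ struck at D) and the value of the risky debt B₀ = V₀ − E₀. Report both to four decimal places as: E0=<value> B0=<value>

d₁ = [ln(V₀/D) + (r + σ²/2)T] / (σ√T)
   = [ln(308.6447/175.1333) + (0.0704 + 0.5·0.2395²)·1.0273] / (0.2395·√1.0273)
   = [0.566643 + 0.101785] / 0.242747 = 2.753599
d₂ = d₁ − σ√T = 2.753599 − 0.242747 = 2.510852
N(d₁) = 0.997053,  N(d₂) = 0.993978,  e^(−rT) = 0.930231
E₀ = V₀·N(d₁) − D·e^(−rT)·N(d₂)
   = 308.6447·0.997053 − 175.1333·0.930231·0.993978 = 145.801644
B₀ = V₀ − E₀ = 308.6447 − 145.801644 = 162.843056

E0=145.8016 B0=162.8431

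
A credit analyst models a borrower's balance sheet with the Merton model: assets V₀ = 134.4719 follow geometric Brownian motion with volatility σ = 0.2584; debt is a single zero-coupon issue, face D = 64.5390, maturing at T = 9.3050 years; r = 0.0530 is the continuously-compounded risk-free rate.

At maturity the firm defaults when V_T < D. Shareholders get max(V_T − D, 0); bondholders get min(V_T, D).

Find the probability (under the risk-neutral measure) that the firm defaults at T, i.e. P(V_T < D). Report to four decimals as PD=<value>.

d₁ = [ln(V₀/D) + (r + σ²/2)T] / (σ√T)
   = [ln(134.4719/64.5390) + (0.0530 + 0.5·0.2584²)·9.3050] / (0.2584·√9.3050)
   = [0.734086 + 0.803815] / 0.788226 = 1.951091
d₂ = d₁ − σ√T = 1.951091 − 0.788226 = 1.162865
risk-neutral PD = N(−d₂) = N(-1.162865) = 0.122442

PD=0.1224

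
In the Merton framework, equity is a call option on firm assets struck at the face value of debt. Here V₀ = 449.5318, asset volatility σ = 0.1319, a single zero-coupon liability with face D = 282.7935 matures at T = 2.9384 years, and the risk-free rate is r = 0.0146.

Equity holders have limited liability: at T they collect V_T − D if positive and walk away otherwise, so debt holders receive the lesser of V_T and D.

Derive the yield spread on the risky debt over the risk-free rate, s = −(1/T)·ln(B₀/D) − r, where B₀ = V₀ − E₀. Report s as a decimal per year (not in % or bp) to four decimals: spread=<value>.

d₁ = [ln(V₀/D) + (r + σ²/2)T] / (σ√T)
   = [ln(449.5318/282.7935) + (0.0146 + 0.5·0.1319²)·2.9384] / (0.1319·√2.9384)
   = [0.463490 + 0.068461] / 0.226100 = 2.352725
d₂ = d₁ − σ√T = 2.352725 − 0.226100 = 2.126626
N(d₁) = 0.990682,  N(d₂) = 0.983274,  e^(−rT) = 0.958007
E₀ = V₀·N(d₁) − D·e^(−rT)·N(d₂)
   = 449.5318·0.990682 − 282.7935·0.958007·0.983274 = 178.956211
B₀ = V₀ − E₀ = 449.5318 − 178.956211 = 270.575589
spread = −(1/T)·ln(B₀/D) − r = −(1/2.9384)·ln(270.575589/282.7935) − 0.0146 = 0.00043044

spread=0.0004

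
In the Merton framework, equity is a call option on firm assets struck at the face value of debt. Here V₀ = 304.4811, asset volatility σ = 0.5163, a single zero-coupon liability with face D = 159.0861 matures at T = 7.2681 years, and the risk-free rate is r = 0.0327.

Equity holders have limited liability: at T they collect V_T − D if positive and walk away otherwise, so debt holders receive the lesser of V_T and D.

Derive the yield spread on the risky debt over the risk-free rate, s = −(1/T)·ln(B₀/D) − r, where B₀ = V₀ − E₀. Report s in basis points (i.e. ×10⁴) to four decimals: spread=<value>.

d₁ = [ln(V₀/D) + (r + σ²/2)T] / (σ√T)
   = [ln(304.4811/159.0861) + (0.0327 + 0.5·0.5163²)·7.2681] / (0.5163·√7.2681)
   = [0.649163 + 1.206380] / 1.391915 = 1.333087
d₂ = d₁ − σ√T = 1.333087 − 1.391915 = -0.058827
N(d₁) = 0.908748,  N(d₂) = 0.476545,  e^(−rT) = 0.788465
E₀ = V₀·N(d₁) − D·e^(−rT)·N(d₂)
   = 304.4811·0.908748 − 159.0861·0.788465·0.476545 = 216.921853
B₀ = V₀ − E₀ = 304.4811 − 216.921853 = 87.559247
spread = −(1/T)·ln(B₀/D) − r = −(1/7.2681)·ln(87.559247/159.0861) − 0.0327 = 0.04945763
in basis points: 0.04945763 × 10⁴ = 494.5763 bp

spread=494.5763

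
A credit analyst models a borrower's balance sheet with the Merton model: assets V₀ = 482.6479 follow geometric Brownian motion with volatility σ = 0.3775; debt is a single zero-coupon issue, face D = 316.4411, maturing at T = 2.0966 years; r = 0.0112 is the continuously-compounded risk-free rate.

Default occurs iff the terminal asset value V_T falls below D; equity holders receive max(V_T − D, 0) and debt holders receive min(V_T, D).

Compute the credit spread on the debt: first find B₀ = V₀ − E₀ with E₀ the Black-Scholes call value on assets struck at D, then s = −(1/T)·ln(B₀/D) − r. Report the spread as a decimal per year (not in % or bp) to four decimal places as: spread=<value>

spread=0.0388

d₁ = [ln(V₀/D) + (r + σ²/2)T] / (σ√T)
   = [ln(482.6479/316.4411) + (0.0112 + 0.5·0.3775²)·2.0966] / (0.3775·√2.0966)
   = [0.422150 + 0.172871] / 0.546606 = 1.088574
d₂ = d₁ − σ√T = 1.088574 − 0.546606 = 0.541967
N(d₁) = 0.861829,  N(d₂) = 0.706080,  e^(−rT) = 0.976792
E₀ = V₀·N(d₁) − D·e^(−rT)·N(d₂)
   = 482.6479·0.861829 − 316.4411·0.976792·0.706080 = 197.712917
B₀ = V₀ − E₀ = 482.6479 − 197.712917 = 284.934983
spread = −(1/T)·ln(B₀/D) − r = −(1/2.0966)·ln(284.934983/316.4411) − 0.0112 = 0.03882199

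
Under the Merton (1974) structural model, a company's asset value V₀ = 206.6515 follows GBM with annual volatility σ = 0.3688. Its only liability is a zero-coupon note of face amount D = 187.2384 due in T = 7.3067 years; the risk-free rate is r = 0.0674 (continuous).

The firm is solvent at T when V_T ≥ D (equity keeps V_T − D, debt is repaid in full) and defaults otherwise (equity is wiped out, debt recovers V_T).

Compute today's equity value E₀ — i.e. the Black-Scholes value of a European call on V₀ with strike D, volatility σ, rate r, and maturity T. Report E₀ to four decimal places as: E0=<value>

d₁ = [ln(V₀/D) + (r + σ²/2)T] / (σ√T)
   = [ln(206.6515/187.2384) + (0.0674 + 0.5·0.3688²)·7.3067] / (0.3688·√7.3067)
   = [0.098651 + 0.989376] / 0.996900 = 1.091411
d₂ = d₁ − σ√T = 1.091411 − 0.996900 = 0.094511
N(d₁) = 0.862454,  N(d₂) = 0.537648,  e^(−rT) = 0.611114
E₀ = V₀·N(d₁) − D·e^(−rT)·N(d₂)
   = 206.6515·0.862454 − 187.2384·0.611114·0.537648 = 116.707507

E0=116.7075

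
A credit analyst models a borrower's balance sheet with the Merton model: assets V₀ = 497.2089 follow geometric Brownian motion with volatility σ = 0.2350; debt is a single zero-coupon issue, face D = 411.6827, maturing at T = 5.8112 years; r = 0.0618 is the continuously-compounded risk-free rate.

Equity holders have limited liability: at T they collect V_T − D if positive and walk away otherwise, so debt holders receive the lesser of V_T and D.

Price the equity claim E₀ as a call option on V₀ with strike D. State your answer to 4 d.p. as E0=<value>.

d₁ = [ln(V₀/D) + (r + σ²/2)T] / (σ√T)
   = [ln(497.2089/411.6827) + (0.0618 + 0.5·0.2350²)·5.8112] / (0.2350·√5.8112)
   = [0.188757 + 0.519594] / 0.566501 = 1.250397
d₂ = d₁ − σ√T = 1.250397 − 0.566501 = 0.683896
N(d₁) = 0.894423,  N(d₂) = 0.752980,  e^(−rT) = 0.698282
E₀ = V₀·N(d₁) − D·e^(−rT)·N(d₂)
   = 497.2089·0.894423 − 411.6827·0.698282·0.752980 = 228.255423

E0=228.2554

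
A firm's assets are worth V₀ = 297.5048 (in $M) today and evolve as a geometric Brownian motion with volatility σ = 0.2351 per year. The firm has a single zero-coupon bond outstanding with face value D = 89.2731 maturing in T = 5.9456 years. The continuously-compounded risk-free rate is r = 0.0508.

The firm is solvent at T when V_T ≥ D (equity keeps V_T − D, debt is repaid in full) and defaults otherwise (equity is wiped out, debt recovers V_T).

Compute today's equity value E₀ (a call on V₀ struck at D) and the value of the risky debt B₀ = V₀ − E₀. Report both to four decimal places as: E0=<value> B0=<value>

d₁ = [ln(V₀/D) + (r + σ²/2)T] / (σ√T)
   = [ln(297.5048/89.2731) + (0.0508 + 0.5·0.2351²)·5.9456] / (0.2351·√5.9456)
   = [1.203730 + 0.466349] / 0.573258 = 2.913309
d₂ = d₁ − σ√T = 2.913309 − 0.573258 = 2.340051
N(d₁) = 0.998212,  N(d₂) = 0.990359,  e^(−rT) = 0.739311
E₀ = V₀·N(d₁) − D·e^(−rT)·N(d₂)
   = 297.5048·0.998212 − 89.2731·0.739311·0.990359 = 231.608521
B₀ = V₀ − E₀ = 297.5048 − 231.608521 = 65.896279

E0=231.6085 B0=65.8963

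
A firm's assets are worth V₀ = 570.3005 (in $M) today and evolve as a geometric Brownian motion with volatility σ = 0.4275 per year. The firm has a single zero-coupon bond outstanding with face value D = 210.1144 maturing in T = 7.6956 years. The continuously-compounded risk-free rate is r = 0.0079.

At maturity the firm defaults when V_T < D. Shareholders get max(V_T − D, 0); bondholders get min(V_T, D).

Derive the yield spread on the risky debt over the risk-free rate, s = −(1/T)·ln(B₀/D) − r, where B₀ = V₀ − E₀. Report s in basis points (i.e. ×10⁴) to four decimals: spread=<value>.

d₁ = [ln(V₀/D) + (r + σ²/2)T] / (σ√T)
   = [ln(570.3005/210.1144) + (0.0079 + 0.5·0.4275²)·7.6956] / (0.4275·√7.6956)
   = [0.998511 + 0.764005] / 1.185925 = 1.486195
d₂ = d₁ − σ√T = 1.486195 − 1.185925 = 0.300269
N(d₁) = 0.931386,  N(d₂) = 0.618014,  e^(−rT) = 0.941016
E₀ = V₀·N(d₁) − D·e^(−rT)·N(d₂)
   = 570.3005·0.931386 − 210.1144·0.941016·0.618014 = 408.975640
B₀ = V₀ − E₀ = 570.3005 − 408.975640 = 161.324860
spread = −(1/T)·ln(B₀/D) − r = −(1/7.6956)·ln(161.324860/210.1144) − 0.0079 = 0.02643547
in basis points: 0.02643547 × 10⁴ = 264.3547 bp

spread=264.3547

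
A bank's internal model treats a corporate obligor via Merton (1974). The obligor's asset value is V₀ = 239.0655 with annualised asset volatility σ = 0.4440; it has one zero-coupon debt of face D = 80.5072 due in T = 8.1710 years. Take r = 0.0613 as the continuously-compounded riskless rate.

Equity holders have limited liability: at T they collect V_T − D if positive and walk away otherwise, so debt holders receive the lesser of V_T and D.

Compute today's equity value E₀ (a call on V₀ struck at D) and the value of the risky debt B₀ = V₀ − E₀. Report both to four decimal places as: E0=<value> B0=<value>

d₁ = [ln(V₀/D) + (r + σ²/2)T] / (σ√T)
   = [ln(239.0655/80.5072) + (0.0613 + 0.5·0.4440²)·8.1710] / (0.4440·√8.1710)
   = [1.088391 + 1.306281] / 1.269172 = 1.886799
d₂ = d₁ − σ√T = 1.886799 − 1.269172 = 0.617626
N(d₁) = 0.970406,  N(d₂) = 0.731589,  e^(−rT) = 0.605996
E₀ = V₀·N(d₁) − D·e^(−rT)·N(d₂)
   = 239.0655·0.970406 − 80.5072·0.605996·0.731589 = 196.298609
B₀ = V₀ − E₀ = 239.0655 − 196.298609 = 42.766891

E0=196.2986 B0=42.7669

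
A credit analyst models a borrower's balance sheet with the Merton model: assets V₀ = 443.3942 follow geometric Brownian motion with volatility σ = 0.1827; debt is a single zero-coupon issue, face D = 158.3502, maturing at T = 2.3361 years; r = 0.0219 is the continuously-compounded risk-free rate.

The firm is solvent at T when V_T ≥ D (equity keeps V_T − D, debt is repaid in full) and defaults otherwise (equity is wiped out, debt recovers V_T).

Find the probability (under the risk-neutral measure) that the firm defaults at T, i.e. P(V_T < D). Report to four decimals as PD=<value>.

d₁ = [ln(V₀/D) + (r + σ²/2)T] / (σ√T)
   = [ln(443.3942/158.3502) + (0.0219 + 0.5·0.1827²)·2.3361] / (0.1827·√2.3361)
   = [1.029650 + 0.090149] / 0.279244 = 4.010107
d₂ = d₁ − σ√T = 4.010107 − 0.279244 = 3.730863
risk-neutral PD = N(−d₂) = N(-3.730863) = 0.000095

PD=0.0001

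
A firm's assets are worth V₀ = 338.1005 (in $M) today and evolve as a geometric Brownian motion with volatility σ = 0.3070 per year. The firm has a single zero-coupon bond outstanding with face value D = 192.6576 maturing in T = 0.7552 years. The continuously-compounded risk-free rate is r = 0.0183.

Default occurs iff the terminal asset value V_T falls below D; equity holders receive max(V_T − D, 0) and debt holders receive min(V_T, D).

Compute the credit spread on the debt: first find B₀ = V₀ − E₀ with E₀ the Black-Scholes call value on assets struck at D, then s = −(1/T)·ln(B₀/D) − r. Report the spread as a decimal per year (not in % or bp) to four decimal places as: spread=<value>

spread=0.0026

d₁ = [ln(V₀/D) + (r + σ²/2)T] / (σ√T)
   = [ln(338.1005/192.6576) + (0.0183 + 0.5·0.3070²)·0.7552] / (0.3070·√0.7552)
   = [0.562429 + 0.049409] / 0.266790 = 2.293330
d₂ = d₁ − σ√T = 2.293330 − 0.266790 = 2.026540
N(d₁) = 0.989085,  N(d₂) = 0.978645,  e^(−rT) = 0.986275
E₀ = V₀·N(d₁) − D·e^(−rT)·N(d₂)
   = 338.1005·0.989085 − 192.6576·0.986275·0.978645 = 148.454629
B₀ = V₀ − E₀ = 338.1005 − 148.454629 = 189.645871
spread = −(1/T)·ln(B₀/D) − r = −(1/0.7552)·ln(189.645871/192.6576) − 0.0183 = 0.00256338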